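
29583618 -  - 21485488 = 51069106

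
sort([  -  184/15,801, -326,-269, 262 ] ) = [ - 326,-269, - 184/15,262,801 ] 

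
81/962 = 81/962 = 0.08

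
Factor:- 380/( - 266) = 10/7 = 2^1*5^1*7^(  -  1 ) 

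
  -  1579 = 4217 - 5796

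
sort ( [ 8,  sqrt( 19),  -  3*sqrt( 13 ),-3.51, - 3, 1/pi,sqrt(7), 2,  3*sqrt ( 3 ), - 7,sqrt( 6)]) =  [  -  3*sqrt(13 ),-7, - 3.51,- 3,1/pi , 2, sqrt( 6), sqrt(7),  sqrt( 19),  3*sqrt(3), 8]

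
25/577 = 25/577 = 0.04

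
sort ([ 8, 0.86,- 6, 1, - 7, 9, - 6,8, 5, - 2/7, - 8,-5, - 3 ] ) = [  -  8, - 7, -6, - 6 , - 5, -3, - 2/7,0.86,1, 5, 8,8, 9 ]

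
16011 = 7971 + 8040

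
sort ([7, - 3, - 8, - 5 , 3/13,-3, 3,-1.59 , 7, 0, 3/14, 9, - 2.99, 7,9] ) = [ - 8,-5, - 3, - 3, - 2.99 , -1.59,0,3/14,3/13, 3, 7, 7,7, 9 , 9]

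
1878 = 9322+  - 7444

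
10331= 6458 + 3873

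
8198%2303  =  1289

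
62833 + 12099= 74932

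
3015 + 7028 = 10043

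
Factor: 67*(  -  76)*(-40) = 2^5*5^1*19^1*67^1  =  203680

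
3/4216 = 3/4216 = 0.00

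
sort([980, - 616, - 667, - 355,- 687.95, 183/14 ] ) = [  -  687.95 , - 667, - 616, - 355 , 183/14,980 ] 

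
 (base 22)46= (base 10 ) 94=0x5E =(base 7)163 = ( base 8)136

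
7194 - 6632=562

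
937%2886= 937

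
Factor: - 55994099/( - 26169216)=2^ (-7)*3^( - 1)*7^1*23^( - 1 )*29^1*113^1 *2441^1*2963^ ( - 1 ) 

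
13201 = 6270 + 6931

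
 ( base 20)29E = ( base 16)3E2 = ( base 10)994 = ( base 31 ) 112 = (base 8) 1742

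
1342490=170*7897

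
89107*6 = 534642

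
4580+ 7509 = 12089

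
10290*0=0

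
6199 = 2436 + 3763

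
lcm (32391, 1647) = 97173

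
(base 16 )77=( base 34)3H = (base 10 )119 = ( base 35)3e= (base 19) 65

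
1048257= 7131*147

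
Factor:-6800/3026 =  - 200/89 = -2^3*5^2*89^(- 1)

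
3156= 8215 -5059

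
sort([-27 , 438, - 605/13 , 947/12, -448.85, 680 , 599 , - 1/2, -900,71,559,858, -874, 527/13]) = [-900,-874, - 448.85 , - 605/13, - 27,-1/2 , 527/13, 71, 947/12 , 438, 559, 599,680,858]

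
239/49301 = 239/49301=0.00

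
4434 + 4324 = 8758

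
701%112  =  29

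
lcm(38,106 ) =2014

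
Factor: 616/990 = 28/45 = 2^2*3^ ( - 2 ) * 5^( - 1)*7^1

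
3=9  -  6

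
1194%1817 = 1194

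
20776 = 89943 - 69167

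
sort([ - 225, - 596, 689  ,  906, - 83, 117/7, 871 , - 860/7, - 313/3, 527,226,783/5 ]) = [ - 596, - 225,  -  860/7,  -  313/3, - 83, 117/7, 783/5,226, 527, 689, 871, 906]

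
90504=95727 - 5223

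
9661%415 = 116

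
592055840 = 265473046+326582794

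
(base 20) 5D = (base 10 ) 113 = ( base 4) 1301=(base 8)161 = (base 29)3q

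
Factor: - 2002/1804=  - 2^( - 1 ) * 7^1*13^1*41^ ( - 1)=- 91/82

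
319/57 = 319/57 = 5.60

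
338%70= 58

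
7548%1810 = 308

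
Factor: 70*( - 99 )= - 6930 = -2^1 * 3^2*5^1*7^1*11^1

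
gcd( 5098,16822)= 2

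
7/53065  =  7/53065 = 0.00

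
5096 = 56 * 91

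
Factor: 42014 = 2^1 * 7^1 *3001^1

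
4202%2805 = 1397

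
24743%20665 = 4078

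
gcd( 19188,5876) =52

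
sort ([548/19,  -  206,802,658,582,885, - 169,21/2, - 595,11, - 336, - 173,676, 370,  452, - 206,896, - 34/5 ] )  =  [ - 595, - 336, - 206, - 206, - 173, - 169, -34/5,21/2,11,  548/19, 370, 452,582,  658 , 676,802,885, 896 ]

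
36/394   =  18/197 = 0.09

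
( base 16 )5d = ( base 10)93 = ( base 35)2n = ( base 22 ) 45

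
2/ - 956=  - 1 + 477/478   =  - 0.00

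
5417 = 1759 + 3658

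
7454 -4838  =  2616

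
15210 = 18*845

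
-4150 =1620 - 5770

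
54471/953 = 54471/953=57.16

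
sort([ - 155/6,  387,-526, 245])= [  -  526, - 155/6, 245 , 387]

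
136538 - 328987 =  - 192449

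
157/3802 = 157/3802  =  0.04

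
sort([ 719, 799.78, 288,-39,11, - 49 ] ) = [-49, - 39  ,  11,  288,719, 799.78]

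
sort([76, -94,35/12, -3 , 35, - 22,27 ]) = [ - 94, - 22, - 3,35/12 , 27, 35,76 ] 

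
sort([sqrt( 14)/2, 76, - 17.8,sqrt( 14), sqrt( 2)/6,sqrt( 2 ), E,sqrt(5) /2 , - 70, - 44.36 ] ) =[ - 70 , - 44.36, - 17.8, sqrt( 2 ) /6, sqrt(5)/2,sqrt( 2),sqrt (14)/2,E, sqrt(14 ), 76 ]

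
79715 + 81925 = 161640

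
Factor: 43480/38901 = 2^3*3^( - 1)  *5^1 * 1087^1* 12967^( - 1)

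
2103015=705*2983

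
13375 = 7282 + 6093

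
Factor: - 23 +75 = 2^2 * 13^1 = 52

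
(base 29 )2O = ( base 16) 52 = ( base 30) 2M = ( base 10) 82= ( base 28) 2q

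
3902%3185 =717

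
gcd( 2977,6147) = 1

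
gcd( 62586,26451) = 9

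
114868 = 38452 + 76416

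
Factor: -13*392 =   -  2^3* 7^2*  13^1  =  - 5096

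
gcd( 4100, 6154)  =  2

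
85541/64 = 1336 + 37/64 = 1336.58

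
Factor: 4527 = 3^2* 503^1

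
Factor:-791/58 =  - 2^( -1 )*7^1*  29^ ( - 1)*113^1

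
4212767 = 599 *7033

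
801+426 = 1227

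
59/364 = 59/364= 0.16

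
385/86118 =385/86118 = 0.00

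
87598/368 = 238+7/184 = 238.04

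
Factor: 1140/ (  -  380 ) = -3 =- 3^1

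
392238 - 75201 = 317037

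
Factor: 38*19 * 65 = 2^1 * 5^1*13^1*19^2 = 46930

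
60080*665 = 39953200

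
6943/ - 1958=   -6943/1958 = -3.55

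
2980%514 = 410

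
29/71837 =29/71837 = 0.00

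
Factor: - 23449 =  - 131^1*179^1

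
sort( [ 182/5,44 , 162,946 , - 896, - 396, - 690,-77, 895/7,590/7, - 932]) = [ - 932, - 896, - 690, - 396 ,- 77  ,  182/5, 44, 590/7, 895/7, 162,946 ] 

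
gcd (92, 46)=46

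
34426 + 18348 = 52774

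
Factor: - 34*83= - 2822= - 2^1*17^1*83^1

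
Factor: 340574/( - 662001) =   -  2^1*3^( - 1)*13^1 * 13099^1*220667^( - 1 ) 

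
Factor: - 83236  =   - 2^2*20809^1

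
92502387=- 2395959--94898346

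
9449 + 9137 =18586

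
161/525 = 23/75 = 0.31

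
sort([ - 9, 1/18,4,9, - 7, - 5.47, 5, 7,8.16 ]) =[ - 9, - 7,  -  5.47, 1/18,4, 5, 7, 8.16,9 ] 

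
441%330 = 111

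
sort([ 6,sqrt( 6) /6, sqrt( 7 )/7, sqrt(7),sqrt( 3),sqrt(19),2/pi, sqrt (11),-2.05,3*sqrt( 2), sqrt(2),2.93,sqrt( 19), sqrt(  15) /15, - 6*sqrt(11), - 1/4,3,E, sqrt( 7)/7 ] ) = [ - 6*sqrt( 11) ,  -  2.05, - 1/4, sqrt( 15 ) /15, sqrt(7)/7,sqrt(7)/7,sqrt ( 6) /6,2/pi, sqrt(2) , sqrt (3 ),sqrt( 7), E, 2.93,3,sqrt(11 ), 3*sqrt(2 ),sqrt(19),sqrt(19), 6 ]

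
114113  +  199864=313977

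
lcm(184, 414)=1656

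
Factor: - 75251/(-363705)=3^(- 1 )*5^(-1) *11^1*6841^1*24247^( - 1)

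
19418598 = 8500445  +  10918153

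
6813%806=365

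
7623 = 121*63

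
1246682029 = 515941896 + 730740133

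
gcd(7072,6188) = 884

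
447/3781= 447/3781  =  0.12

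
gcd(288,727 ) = 1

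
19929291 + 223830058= 243759349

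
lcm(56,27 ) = 1512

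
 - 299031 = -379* 789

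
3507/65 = 3507/65 =53.95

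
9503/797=9503/797 = 11.92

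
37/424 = 37/424 = 0.09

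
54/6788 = 27/3394 =0.01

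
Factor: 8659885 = 5^1*13^1*17^2*461^1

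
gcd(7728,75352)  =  8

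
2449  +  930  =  3379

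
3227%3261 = 3227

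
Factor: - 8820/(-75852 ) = 5/43 = 5^1 * 43^( - 1 ) 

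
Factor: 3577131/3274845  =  3^1*5^( - 1 )*7^( - 1)*31189^( - 1 )*397459^1 =1192377/1091615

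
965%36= 29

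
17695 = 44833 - 27138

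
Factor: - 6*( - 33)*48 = 9504 = 2^5*3^3*11^1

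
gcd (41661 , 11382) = 3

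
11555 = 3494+8061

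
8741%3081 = 2579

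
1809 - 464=1345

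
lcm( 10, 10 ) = 10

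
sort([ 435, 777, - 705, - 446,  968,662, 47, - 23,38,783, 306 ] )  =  [ - 705, - 446, - 23, 38,  47,  306,  435,662,  777,  783,968] 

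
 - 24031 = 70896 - 94927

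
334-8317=-7983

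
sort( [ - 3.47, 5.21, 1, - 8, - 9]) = [ - 9, - 8, - 3.47, 1,5.21 ] 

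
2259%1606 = 653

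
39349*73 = 2872477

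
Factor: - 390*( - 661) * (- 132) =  - 2^3 *3^2 * 5^1*11^1*13^1*661^1 = - 34028280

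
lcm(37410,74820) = 74820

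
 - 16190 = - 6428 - 9762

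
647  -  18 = 629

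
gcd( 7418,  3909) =1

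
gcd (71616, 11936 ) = 11936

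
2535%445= 310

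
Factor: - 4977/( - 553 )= 3^2 = 9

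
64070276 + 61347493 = 125417769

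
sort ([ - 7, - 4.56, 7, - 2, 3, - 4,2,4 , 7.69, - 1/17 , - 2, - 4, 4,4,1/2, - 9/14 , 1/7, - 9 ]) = [ - 9,-7, - 4.56 ,  -  4,- 4, - 2 , - 2 , - 9/14, - 1/17, 1/7, 1/2 , 2,  3, 4,4, 4, 7 , 7.69]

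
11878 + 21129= 33007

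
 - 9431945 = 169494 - 9601439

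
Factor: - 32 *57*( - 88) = 160512= 2^8*3^1*11^1* 19^1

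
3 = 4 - 1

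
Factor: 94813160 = 2^3*5^1 * 13^1*182333^1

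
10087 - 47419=-37332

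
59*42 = 2478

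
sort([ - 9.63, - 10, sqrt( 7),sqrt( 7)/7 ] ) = [ - 10, - 9.63  ,  sqrt ( 7)/7,sqrt(7) ]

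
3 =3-0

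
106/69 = 1 + 37/69 =1.54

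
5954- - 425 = 6379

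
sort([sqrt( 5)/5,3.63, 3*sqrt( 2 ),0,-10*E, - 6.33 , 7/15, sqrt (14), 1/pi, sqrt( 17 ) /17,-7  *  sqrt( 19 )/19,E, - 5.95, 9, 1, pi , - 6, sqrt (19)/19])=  [-10*E, - 6.33,-6, - 5.95, - 7*sqrt(19)/19,0,sqrt (19 ) /19 , sqrt(17)/17,1/pi,sqrt( 5 )/5,  7/15, 1, E , pi, 3.63, sqrt( 14),  3*sqrt (2), 9 ] 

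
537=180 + 357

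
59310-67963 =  - 8653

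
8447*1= 8447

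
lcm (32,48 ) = 96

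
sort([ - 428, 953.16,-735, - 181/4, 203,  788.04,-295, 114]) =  [-735, - 428, - 295,-181/4,114, 203 , 788.04, 953.16 ]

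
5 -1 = 4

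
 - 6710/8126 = -1+708/4063 = - 0.83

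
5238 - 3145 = 2093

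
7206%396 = 78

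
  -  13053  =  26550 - 39603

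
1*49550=49550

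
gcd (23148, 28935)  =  5787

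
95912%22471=6028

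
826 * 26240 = 21674240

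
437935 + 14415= 452350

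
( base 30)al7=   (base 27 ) d5p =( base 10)9637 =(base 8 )22645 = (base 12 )56b1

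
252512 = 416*607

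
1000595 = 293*3415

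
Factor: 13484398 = 2^1 *6742199^1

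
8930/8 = 1116 +1/4 = 1116.25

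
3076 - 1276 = 1800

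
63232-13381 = 49851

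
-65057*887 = - 57705559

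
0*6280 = 0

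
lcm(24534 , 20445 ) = 122670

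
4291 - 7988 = -3697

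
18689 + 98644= 117333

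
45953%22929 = 95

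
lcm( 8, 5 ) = 40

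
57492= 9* 6388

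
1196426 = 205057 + 991369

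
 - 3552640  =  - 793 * 4480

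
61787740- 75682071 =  - 13894331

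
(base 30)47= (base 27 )4j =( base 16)7f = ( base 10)127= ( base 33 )3S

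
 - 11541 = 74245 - 85786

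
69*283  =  19527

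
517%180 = 157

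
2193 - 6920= -4727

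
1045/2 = 1045/2= 522.50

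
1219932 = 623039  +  596893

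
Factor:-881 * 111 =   -  97791 = - 3^1*37^1*881^1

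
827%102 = 11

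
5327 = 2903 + 2424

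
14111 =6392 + 7719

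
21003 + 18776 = 39779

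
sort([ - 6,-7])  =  [ - 7, - 6]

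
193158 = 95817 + 97341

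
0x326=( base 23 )1c1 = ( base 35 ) n1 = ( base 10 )806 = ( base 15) 38b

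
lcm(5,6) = 30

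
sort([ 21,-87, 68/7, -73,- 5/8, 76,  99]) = [ - 87, - 73, - 5/8,68/7,21, 76, 99 ]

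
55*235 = 12925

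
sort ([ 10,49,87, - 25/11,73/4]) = [ - 25/11,10,73/4,  49, 87 ]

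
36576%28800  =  7776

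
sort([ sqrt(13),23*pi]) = [sqrt(13 ),23*pi]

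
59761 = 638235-578474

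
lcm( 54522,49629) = 3871062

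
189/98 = 27/14 =1.93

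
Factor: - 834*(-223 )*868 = 2^3*3^1*7^1 * 31^1* 139^1 * 223^1=161432376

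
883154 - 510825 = 372329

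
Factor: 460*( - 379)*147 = - 2^2*3^1 * 5^1*7^2*23^1*379^1 =-  25627980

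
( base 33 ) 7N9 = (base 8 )20307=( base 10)8391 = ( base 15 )2746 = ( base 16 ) 20C7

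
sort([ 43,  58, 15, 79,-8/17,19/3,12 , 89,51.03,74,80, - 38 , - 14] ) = [ - 38, - 14, - 8/17,19/3,12, 15,43,  51.03,58,74,79, 80,89]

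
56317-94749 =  - 38432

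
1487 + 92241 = 93728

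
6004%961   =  238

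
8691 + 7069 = 15760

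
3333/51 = 1111/17 = 65.35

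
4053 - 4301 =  - 248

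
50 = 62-12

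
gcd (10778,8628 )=2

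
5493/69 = 79 + 14/23 = 79.61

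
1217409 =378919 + 838490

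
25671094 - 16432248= 9238846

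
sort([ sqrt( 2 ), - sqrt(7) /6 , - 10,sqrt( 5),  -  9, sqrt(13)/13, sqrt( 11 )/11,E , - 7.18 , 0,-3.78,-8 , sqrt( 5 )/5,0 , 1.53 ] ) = [- 10 ,-9, - 8,-7.18, - 3.78, - sqrt( 7)/6, 0, 0 , sqrt( 13 )/13,sqrt( 11 ) /11, sqrt(5 )/5, sqrt( 2), 1.53,  sqrt (5), E]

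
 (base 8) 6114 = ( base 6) 22324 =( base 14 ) 120c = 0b110001001100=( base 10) 3148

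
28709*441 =12660669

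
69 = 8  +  61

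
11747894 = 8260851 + 3487043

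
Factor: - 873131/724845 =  - 3^( - 1)* 5^( - 1)*7^2  *11^( - 1) *23^( - 1)*103^1*173^1*191^ ( - 1)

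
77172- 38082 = 39090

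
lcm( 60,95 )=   1140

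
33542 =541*62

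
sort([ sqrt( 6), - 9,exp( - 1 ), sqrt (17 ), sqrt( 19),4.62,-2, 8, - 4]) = [ - 9, - 4, - 2,exp( - 1 ) , sqrt (6 ), sqrt( 17),sqrt( 19),4.62,8 ] 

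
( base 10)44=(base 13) 35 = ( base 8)54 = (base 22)20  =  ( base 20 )24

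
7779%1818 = 507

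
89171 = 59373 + 29798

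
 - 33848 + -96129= - 129977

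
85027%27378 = 2893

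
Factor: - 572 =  - 2^2*11^1*13^1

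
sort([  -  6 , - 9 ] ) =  [ - 9, - 6 ] 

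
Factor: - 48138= -2^1*3^1*71^1*113^1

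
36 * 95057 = 3422052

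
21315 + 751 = 22066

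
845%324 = 197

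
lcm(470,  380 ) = 17860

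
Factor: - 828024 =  - 2^3 *3^1*34501^1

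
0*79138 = 0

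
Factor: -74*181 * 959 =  - 2^1*7^1*37^1*137^1*181^1 = -12844846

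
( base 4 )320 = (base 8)70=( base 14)40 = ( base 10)56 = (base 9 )62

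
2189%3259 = 2189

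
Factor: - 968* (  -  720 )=2^7*3^2*5^1 * 11^2 = 696960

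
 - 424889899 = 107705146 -532595045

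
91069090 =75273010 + 15796080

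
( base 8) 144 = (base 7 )202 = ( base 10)100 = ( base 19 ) 55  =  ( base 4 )1210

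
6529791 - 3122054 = 3407737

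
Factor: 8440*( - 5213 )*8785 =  - 2^3  *5^2*7^1*13^1 * 211^1 * 251^1*401^1 = - 386519970200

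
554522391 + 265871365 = 820393756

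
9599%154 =51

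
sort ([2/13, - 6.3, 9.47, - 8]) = [-8,  -  6.3, 2/13, 9.47 ] 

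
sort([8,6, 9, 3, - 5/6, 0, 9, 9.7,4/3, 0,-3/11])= [ - 5/6, - 3/11, 0 , 0, 4/3,3,6,8, 9,9, 9.7]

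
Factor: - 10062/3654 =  - 559/203=- 7^ ( - 1)*13^1*29^(- 1 ) * 43^1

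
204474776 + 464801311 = 669276087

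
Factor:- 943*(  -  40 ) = 37720  =  2^3*5^1 *23^1*41^1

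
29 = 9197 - 9168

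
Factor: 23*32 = 736= 2^5*23^1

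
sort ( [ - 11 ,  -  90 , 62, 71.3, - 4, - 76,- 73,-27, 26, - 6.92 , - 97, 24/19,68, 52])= [ - 97,  -  90, - 76, - 73, - 27, - 11, - 6.92, -4, 24/19,26, 52,  62,68, 71.3]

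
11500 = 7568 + 3932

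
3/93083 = 3/93083 = 0.00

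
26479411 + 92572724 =119052135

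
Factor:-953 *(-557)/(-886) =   -  530821/886 =- 2^(-1)*443^(-1) * 557^1* 953^1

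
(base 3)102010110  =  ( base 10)8112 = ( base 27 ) B3C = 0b1111110110000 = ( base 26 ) c00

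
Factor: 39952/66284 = 2^2*11^1*73^ ( - 1) =44/73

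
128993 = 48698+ 80295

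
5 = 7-2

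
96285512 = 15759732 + 80525780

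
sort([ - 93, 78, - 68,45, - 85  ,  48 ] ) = [ - 93, - 85, - 68,45, 48,78 ] 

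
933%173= 68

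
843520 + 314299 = 1157819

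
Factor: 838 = 2^1*419^1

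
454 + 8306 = 8760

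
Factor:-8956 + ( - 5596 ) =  - 2^3*17^1*107^1 = - 14552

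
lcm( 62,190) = 5890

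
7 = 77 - 70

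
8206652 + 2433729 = 10640381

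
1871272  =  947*1976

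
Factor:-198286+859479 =13^1 * 181^1*281^1 = 661193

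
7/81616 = 7/81616=0.00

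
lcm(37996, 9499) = 37996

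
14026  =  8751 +5275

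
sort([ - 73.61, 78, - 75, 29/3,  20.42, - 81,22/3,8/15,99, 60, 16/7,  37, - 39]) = [ - 81, - 75,  -  73.61, - 39,8/15,16/7, 22/3,29/3, 20.42 , 37,60,78,99]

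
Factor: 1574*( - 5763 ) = - 9070962 = -2^1*3^1 * 17^1* 113^1 * 787^1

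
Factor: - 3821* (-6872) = 2^3 * 859^1*3821^1= 26257912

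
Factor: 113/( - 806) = -2^( - 1) *13^( - 1)*31^( - 1)*113^1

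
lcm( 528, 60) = 2640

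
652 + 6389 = 7041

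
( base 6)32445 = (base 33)445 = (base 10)4493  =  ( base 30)4TN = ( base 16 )118D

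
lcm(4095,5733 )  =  28665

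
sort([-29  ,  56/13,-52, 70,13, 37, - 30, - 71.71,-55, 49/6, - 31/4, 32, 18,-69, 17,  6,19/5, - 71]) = [ - 71.71,-71,-69, - 55,-52, - 30,  -  29, - 31/4, 19/5, 56/13, 6,49/6, 13, 17 , 18 , 32,  37, 70 ] 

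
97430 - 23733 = 73697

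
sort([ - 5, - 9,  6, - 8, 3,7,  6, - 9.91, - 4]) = [-9.91, - 9, - 8 , - 5, - 4,3,6, 6,7 ]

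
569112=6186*92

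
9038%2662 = 1052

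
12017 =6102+5915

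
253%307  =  253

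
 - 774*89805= - 69509070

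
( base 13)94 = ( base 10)121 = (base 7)232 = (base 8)171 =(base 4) 1321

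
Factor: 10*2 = 2^2*5^1 = 20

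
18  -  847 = - 829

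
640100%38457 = 24788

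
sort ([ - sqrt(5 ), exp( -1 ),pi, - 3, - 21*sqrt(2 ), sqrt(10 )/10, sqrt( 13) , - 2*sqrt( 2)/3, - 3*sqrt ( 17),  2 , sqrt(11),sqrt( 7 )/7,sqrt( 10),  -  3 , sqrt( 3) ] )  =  [-21 * sqrt(2), - 3*sqrt( 17), - 3,  -  3, - sqrt( 5 ),-2*sqrt(2 )/3, sqrt (10) /10, exp ( - 1),  sqrt(7) /7, sqrt ( 3), 2 , pi,sqrt( 10 ), sqrt( 11), sqrt( 13)]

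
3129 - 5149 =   -  2020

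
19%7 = 5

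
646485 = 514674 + 131811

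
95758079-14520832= 81237247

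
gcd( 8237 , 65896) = 8237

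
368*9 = 3312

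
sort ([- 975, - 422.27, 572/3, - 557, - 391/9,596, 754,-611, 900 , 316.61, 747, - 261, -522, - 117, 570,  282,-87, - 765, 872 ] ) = [ -975, - 765, - 611, -557, - 522, - 422.27, - 261, - 117, - 87, - 391/9,572/3,  282,316.61,570, 596,747,754,  872 , 900]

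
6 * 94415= 566490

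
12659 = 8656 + 4003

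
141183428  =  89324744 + 51858684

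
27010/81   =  27010/81= 333.46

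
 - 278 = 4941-5219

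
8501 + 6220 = 14721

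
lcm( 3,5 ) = 15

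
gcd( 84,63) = 21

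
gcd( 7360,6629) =1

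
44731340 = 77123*580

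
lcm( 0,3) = 0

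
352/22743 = 352/22743 = 0.02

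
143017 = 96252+46765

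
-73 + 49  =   - 24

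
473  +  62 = 535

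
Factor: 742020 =2^2 * 3^1*5^1*83^1*149^1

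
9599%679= 93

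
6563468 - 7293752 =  - 730284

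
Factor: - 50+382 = 332 = 2^2*83^1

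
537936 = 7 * 76848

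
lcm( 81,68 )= 5508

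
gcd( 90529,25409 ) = 1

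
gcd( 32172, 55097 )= 7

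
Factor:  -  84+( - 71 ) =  - 5^1*31^1 = - 155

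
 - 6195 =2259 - 8454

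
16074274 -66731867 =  -50657593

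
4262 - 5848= - 1586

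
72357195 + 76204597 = 148561792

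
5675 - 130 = 5545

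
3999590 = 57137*70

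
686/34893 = 686/34893 = 0.02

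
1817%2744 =1817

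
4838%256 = 230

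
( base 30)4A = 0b10000010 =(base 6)334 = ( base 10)130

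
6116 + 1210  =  7326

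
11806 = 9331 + 2475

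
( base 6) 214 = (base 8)122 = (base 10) 82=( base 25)37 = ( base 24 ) 3A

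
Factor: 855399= 3^1* 19^1 * 43^1*349^1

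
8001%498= 33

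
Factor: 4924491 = 3^1*11^1*13^2*  883^1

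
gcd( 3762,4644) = 18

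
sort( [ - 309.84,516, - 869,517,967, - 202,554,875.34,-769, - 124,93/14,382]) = [ - 869, - 769,-309.84, - 202, - 124,  93/14,382,516,517,  554  ,  875.34,967 ] 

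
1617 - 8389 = - 6772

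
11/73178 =11/73178 = 0.00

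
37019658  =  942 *39299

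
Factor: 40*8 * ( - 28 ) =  - 8960  =  -2^8*5^1*7^1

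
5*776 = 3880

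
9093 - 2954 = 6139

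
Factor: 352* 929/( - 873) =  - 327008/873=   - 2^5*3^( - 2 )*11^1*97^(  -  1)*929^1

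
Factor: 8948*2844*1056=2^9*3^3*11^1*79^1 * 2237^1 = 26873206272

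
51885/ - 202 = -51885/202 = - 256.86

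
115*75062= 8632130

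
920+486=1406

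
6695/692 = 9 + 467/692 = 9.67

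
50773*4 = 203092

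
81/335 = 81/335  =  0.24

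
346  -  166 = 180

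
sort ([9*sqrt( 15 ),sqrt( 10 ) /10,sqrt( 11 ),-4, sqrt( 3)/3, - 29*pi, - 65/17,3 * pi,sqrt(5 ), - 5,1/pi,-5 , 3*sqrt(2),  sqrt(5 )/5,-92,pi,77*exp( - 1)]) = [ - 92,-29* pi, - 5, - 5,-4,-65/17, sqrt( 10)/10,1/pi,  sqrt( 5)/5,sqrt( 3)/3,sqrt ( 5),pi , sqrt(11),3*sqrt( 2),3*pi,77*exp( - 1), 9 * sqrt(15 )]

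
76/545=76/545 =0.14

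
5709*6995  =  39934455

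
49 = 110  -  61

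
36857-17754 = 19103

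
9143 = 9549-406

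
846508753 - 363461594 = 483047159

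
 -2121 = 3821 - 5942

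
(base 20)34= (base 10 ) 64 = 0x40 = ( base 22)2k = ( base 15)44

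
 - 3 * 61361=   -  184083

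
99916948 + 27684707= 127601655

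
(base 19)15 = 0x18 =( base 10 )24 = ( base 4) 120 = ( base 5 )44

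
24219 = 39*621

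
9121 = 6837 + 2284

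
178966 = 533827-354861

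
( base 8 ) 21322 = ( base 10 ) 8914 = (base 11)6774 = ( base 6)105134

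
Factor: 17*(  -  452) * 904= -2^5*17^1 * 113^2 = - 6946336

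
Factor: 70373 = 70373^1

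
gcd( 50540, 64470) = 70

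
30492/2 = 15246 = 15246.00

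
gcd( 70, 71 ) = 1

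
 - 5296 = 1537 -6833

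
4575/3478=4575/3478 = 1.32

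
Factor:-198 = - 2^1*3^2*11^1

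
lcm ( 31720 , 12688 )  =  63440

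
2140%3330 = 2140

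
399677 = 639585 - 239908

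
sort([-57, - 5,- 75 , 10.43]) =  [ - 75,-57, - 5,10.43]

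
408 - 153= 255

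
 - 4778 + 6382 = 1604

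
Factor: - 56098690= - 2^1*5^1 * 79^1*71011^1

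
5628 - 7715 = -2087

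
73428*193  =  14171604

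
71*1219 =86549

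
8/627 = 8/627=0.01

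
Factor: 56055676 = 2^2*14013919^1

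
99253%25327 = 23272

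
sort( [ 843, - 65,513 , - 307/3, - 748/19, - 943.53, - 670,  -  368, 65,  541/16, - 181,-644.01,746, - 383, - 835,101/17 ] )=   [ - 943.53, - 835, -670,-644.01, - 383, - 368, - 181,  -  307/3 , - 65,-748/19, 101/17, 541/16,  65,513, 746,843 ] 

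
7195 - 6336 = 859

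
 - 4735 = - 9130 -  - 4395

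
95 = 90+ 5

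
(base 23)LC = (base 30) GF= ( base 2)111101111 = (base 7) 1305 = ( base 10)495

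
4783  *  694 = 3319402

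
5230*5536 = 28953280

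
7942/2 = 3971 = 3971.00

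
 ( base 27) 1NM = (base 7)4000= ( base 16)55c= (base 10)1372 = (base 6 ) 10204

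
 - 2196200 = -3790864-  - 1594664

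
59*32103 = 1894077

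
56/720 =7/90= 0.08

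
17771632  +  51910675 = 69682307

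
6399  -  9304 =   -  2905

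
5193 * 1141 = 5925213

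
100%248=100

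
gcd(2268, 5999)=7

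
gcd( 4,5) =1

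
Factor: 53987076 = 2^2*3^2*11^1*13^1*10487^1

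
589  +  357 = 946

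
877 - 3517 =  - 2640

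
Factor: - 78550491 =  - 3^1*26183497^1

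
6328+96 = 6424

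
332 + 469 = 801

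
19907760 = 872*22830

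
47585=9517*5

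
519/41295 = 173/13765=0.01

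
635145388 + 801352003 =1436497391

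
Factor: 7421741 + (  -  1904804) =5516937 = 3^3*204331^1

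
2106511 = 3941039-1834528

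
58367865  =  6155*9483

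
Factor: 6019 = 13^1 * 463^1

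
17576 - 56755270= - 56737694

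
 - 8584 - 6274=  -  14858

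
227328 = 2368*96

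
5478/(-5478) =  - 1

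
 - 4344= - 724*6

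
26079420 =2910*8962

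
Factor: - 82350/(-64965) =2^1 * 3^2 * 5^1 * 71^( - 1 ) = 90/71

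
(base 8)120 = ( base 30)2K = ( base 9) 88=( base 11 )73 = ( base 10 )80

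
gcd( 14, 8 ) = 2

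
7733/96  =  80 + 53/96= 80.55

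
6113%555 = 8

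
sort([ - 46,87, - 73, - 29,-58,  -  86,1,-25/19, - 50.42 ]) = [ - 86,  -  73 , - 58, - 50.42, - 46, - 29, - 25/19,1,87 ]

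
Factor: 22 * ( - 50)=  - 2^2 * 5^2*11^1 = - 1100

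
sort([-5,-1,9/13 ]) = [- 5,  -  1,9/13 ]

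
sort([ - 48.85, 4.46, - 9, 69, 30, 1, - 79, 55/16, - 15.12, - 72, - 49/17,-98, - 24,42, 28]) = [ - 98, - 79, - 72, - 48.85, - 24, - 15.12,-9, - 49/17, 1, 55/16, 4.46,28, 30, 42, 69]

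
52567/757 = 69 + 334/757 = 69.44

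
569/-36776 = -569/36776 = - 0.02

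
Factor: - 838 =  - 2^1*419^1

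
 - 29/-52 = 29/52 = 0.56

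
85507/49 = 1745+2/49  =  1745.04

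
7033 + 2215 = 9248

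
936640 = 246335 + 690305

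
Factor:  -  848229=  - 3^1 * 337^1* 839^1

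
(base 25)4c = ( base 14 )80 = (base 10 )112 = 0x70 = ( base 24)4G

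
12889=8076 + 4813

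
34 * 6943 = 236062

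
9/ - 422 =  - 9/422 = - 0.02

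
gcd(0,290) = 290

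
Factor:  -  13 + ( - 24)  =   - 37 =- 37^1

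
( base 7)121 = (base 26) 2C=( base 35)1T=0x40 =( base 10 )64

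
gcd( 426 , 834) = 6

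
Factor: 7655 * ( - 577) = -4416935 = - 5^1*577^1*1531^1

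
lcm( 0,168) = 0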